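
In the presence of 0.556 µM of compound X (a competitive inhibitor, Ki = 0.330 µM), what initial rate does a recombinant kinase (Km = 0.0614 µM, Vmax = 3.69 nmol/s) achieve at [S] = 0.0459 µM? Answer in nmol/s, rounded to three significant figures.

With α = 1 + [I]/Ki = 1 + 0.556/0.330 = 2.685, the competitive rate law is v = Vmax[S] / (αKm + [S]).
v = 3.69×0.0459 / (2.685×0.0614 + 0.0459) = 0.1694/0.2107 = 0.804 nmol/s.

0.804 nmol/s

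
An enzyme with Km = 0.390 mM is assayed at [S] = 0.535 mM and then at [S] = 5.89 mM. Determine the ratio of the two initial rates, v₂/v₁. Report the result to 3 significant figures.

The fractional saturations are [S]/(Km+[S]) = 0.535/0.9250 = 0.5784 and 5.89/6.280 = 0.9379.
v₂/v₁ is just their ratio: 0.9379/0.5784 = 1.62.

1.62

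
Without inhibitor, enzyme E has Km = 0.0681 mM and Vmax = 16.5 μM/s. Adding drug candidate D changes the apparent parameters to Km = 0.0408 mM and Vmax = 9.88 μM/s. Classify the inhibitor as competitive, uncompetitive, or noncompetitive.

uncompetitive

Both Km and Vmax decrease by the same factor (~1.67-fold) — characteristic of uncompetitive inhibition.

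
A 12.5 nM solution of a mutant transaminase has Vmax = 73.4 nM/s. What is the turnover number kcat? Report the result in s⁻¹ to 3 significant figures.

5.87 s⁻¹

kcat = Vmax/[E]total = 73.4 nM/s / 12.5 nM = 5.87 s⁻¹.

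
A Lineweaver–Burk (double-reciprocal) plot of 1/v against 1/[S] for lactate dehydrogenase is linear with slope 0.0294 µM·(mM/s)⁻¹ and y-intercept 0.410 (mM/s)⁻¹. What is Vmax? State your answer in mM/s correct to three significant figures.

The y-intercept of a Lineweaver–Burk plot equals 1/Vmax, so Vmax = 1/0.410 = 2.44 mM/s.

2.44 mM/s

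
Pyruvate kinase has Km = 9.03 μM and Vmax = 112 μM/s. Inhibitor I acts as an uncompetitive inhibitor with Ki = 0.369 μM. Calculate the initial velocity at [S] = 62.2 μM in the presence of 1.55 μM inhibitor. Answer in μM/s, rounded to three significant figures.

21.0 μM/s

α = 1 + [I]/Ki = 1 + 1.55/0.369 = 5.201.
For an uncompetitive inhibitor, both parameters are divided by α, giving Vmax/α and Km/α: Km,app = 1.74 μM, Vmax,app = 21.5 μM/s.
v = Vmax,app·[S]/(Km,app + [S]) = 21.5 × 62.2/(1.74 + 62.2) = 21.0 μM/s.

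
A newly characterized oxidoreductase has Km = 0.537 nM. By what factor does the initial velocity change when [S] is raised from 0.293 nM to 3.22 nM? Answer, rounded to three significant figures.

2.43

Since Vmax cancels, v₂/v₁ = [S]₂(Km+[S]₁) / [S]₁(Km+[S]₂).
= 3.22×(0.537+0.293) / (0.293×(0.537+3.22)) = 2.673/1.101 = 2.43.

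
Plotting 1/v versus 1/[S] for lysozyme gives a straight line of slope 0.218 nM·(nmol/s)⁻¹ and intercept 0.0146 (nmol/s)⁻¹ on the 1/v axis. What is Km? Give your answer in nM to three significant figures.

14.9 nM

y-intercept = 1/Vmax ⇒ Vmax = 68.5 nmol/s; slope = Km/Vmax ⇒ Km = slope × Vmax.
Km = 0.218 × 68.5 = 14.9 nM.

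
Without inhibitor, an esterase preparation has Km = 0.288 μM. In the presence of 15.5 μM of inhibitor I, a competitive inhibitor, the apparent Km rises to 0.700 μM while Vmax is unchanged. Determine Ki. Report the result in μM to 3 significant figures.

Competitive: Km,app = α·Km with α = 1 + [I]/Ki.
α = Km,app/Km = 0.700/0.288 = 2.431.
Ki = [I]/(α − 1) = 15.5/1.431 = 10.8 μM.

10.8 μM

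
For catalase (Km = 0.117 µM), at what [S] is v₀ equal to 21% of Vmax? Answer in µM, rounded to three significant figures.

v/Vmax = [S]/(Km+[S]) = 0.21, so [S] = Km·0.21/(1 − 0.21) = 0.117 × 0.2658.
[S] = 0.0311 µM.

0.0311 µM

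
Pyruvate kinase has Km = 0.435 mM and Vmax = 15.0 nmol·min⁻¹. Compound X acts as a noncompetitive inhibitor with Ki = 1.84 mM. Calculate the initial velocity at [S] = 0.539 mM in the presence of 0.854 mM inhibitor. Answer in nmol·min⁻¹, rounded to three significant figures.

With α = 1 + [I]/Ki = 1 + 0.854/1.84 = 1.464, the noncompetitive rate law is v = (Vmax/α)·[S] / (Km + [S]).
v = (15.0/1.464)×0.539 / (0.435 + 0.539) = 5.522/0.9740 = 5.67 nmol·min⁻¹.

5.67 nmol·min⁻¹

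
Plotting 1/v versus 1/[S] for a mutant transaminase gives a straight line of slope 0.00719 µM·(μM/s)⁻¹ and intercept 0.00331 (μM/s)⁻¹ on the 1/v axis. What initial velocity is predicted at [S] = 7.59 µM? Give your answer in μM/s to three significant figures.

The y-intercept is 1/Vmax, so Vmax = 1/0.00331 = 302 μM/s.
The slope is Km/Vmax, so Km = 0.00719 × 302 = 2.17 µM.
Then v = 302 × 7.59/(2.17 + 7.59) = 235 μM/s.

235 μM/s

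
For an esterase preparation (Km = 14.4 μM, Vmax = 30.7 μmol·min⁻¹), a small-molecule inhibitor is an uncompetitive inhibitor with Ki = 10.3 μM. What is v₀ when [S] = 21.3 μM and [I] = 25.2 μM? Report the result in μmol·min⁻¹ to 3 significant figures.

With α = 1 + [I]/Ki = 1 + 25.2/10.3 = 3.447, the uncompetitive rate law is v = (Vmax/α)·[S] / (Km/α + [S]).
v = (30.7/3.447)×21.3 / (14.4/3.447 + 21.3) = 189.7/25.48 = 7.45 μmol·min⁻¹.

7.45 μmol·min⁻¹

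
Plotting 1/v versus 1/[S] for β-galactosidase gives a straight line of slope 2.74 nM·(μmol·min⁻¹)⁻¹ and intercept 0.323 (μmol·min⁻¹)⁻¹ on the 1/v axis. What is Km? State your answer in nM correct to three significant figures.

y-intercept = 1/Vmax ⇒ Vmax = 3.10 μmol·min⁻¹; slope = Km/Vmax ⇒ Km = slope × Vmax.
Km = 2.74 × 3.10 = 8.48 nM.

8.48 nM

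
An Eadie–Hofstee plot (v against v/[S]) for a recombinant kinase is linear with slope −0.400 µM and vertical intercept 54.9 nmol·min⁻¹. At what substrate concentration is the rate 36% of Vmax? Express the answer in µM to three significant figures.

The Eadie–Hofstee slope gives Km = 0.400 µM (slope = −Km).
v/Vmax = [S]/(Km+[S]) = 0.36 ⇒ [S] = Km·0.36/(1−0.36) = 0.400 × 0.5625 = 0.225 µM.

0.225 µM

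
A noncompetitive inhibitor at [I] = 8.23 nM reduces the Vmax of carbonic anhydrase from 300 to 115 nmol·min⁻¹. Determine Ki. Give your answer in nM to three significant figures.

5.12 nM

Noncompetitive: Vmax,app = Vmax/α with α = 1 + [I]/Ki.
α = Vmax/Vmax,app = 300/115 = 2.609.
Ki = [I]/(α − 1) = 8.23/1.609 = 5.12 nM.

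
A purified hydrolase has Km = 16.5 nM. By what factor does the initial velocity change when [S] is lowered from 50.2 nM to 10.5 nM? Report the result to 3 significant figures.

The fractional saturations are [S]/(Km+[S]) = 50.2/66.70 = 0.7526 and 10.5/27.00 = 0.3889.
v₂/v₁ is just their ratio: 0.3889/0.7526 = 0.517.

0.517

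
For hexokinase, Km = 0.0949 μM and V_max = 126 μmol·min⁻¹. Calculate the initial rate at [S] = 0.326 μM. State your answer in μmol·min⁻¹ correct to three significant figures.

97.6 μmol·min⁻¹

[S]/(Km+[S]) = 0.326/0.4209 = 0.7745, the fractional saturation.
v = 0.7745 × Vmax = 0.7745 × 126 = 97.6 μmol·min⁻¹.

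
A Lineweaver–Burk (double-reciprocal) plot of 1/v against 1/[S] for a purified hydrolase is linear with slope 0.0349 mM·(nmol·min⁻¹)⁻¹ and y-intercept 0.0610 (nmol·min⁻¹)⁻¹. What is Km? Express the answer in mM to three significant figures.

0.572 mM

y-intercept = 1/Vmax ⇒ Vmax = 16.4 nmol·min⁻¹; slope = Km/Vmax ⇒ Km = slope × Vmax.
Km = 0.0349 × 16.4 = 0.572 mM.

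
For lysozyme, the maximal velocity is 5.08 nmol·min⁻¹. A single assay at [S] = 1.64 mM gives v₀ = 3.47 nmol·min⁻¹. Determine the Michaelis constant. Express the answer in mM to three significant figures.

0.761 mM

From v = Vmax[S]/(Km+[S]), Km = [S](Vmax − v)/v.
Km = 1.64 × (5.08 − 3.47) / 3.47 = 2.640/3.47 = 0.761 mM.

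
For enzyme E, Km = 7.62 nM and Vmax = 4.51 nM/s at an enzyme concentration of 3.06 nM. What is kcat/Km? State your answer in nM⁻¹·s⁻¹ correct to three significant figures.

kcat = Vmax/[E]total = 4.51/3.06 = 1.47 s⁻¹.
kcat/Km = 1.47/7.62 = 0.193 nM⁻¹·s⁻¹.

0.193 nM⁻¹·s⁻¹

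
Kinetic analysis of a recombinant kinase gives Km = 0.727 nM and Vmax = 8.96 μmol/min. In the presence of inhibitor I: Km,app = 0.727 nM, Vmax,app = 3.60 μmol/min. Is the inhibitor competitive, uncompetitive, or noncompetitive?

Vmax decreases (8.96 → 3.60 μmol/min) while Km is unchanged — pure noncompetitive inhibition.

noncompetitive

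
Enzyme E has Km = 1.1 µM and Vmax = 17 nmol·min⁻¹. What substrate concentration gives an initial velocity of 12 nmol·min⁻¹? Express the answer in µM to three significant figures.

Rearranging v = Vmax[S]/(Km+[S]) gives [S] = Km·v/(Vmax − v).
[S] = 1.1 × 12 / (17 − 12) = 13.20/5.000 = 2.64 µM.

2.64 µM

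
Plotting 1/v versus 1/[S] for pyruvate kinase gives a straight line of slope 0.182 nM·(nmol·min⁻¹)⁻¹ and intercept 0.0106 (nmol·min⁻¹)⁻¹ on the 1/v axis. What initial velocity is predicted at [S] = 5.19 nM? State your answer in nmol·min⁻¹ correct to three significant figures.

21.9 nmol·min⁻¹

The y-intercept is 1/Vmax, so Vmax = 1/0.0106 = 94.3 nmol·min⁻¹.
The slope is Km/Vmax, so Km = 0.182 × 94.3 = 17.2 nM.
Then v = 94.3 × 5.19/(17.2 + 5.19) = 21.9 nmol·min⁻¹.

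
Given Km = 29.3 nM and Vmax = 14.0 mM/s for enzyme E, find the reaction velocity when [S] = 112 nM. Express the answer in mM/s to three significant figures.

[S]/(Km+[S]) = 112/141.3 = 0.7926, the fractional saturation.
v = 0.7926 × Vmax = 0.7926 × 14.0 = 11.1 mM/s.

11.1 mM/s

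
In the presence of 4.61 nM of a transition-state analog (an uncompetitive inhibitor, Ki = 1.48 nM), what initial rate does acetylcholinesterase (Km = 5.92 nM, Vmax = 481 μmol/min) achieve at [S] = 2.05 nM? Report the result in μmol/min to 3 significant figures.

With α = 1 + [I]/Ki = 1 + 4.61/1.48 = 4.115, the uncompetitive rate law is v = (Vmax/α)·[S] / (Km/α + [S]).
v = (481/4.115)×2.05 / (5.92/4.115 + 2.05) = 239.6/3.489 = 68.7 μmol/min.

68.7 μmol/min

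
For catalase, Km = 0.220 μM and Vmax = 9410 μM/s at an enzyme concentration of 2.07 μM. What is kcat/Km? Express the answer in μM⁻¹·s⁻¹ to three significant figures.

kcat = Vmax/[E]total = 9410/2.07 = 4550 s⁻¹.
kcat/Km = 4550/0.220 = 20700 μM⁻¹·s⁻¹.

20700 μM⁻¹·s⁻¹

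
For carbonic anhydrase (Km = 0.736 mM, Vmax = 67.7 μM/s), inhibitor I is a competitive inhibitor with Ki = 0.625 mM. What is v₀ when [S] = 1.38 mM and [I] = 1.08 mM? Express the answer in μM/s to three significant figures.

α = 1 + [I]/Ki = 1 + 1.08/0.625 = 2.728.
For a competitive inhibitor, Vmax is unchanged and the apparent Km becomes α·Km: Km,app = 2.01 mM, Vmax,app = 67.7 μM/s.
v = Vmax,app·[S]/(Km,app + [S]) = 67.7 × 1.38/(2.01 + 1.38) = 27.6 μM/s.

27.6 μM/s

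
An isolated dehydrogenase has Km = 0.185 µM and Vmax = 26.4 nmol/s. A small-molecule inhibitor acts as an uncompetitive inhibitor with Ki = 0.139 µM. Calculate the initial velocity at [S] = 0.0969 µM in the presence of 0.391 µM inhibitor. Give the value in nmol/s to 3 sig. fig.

α = 1 + [I]/Ki = 1 + 0.391/0.139 = 3.813.
For an uncompetitive inhibitor, both parameters are divided by α, giving Vmax/α and Km/α: Km,app = 0.0485 µM, Vmax,app = 6.92 nmol/s.
v = Vmax,app·[S]/(Km,app + [S]) = 6.92 × 0.0969/(0.0485 + 0.0969) = 4.61 nmol/s.

4.61 nmol/s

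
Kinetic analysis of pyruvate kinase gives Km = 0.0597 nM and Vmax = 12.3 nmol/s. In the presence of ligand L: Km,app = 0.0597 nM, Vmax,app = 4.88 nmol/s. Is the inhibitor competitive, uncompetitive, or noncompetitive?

Vmax decreases (12.3 → 4.88 nmol/s) while Km is unchanged — pure noncompetitive inhibition.

noncompetitive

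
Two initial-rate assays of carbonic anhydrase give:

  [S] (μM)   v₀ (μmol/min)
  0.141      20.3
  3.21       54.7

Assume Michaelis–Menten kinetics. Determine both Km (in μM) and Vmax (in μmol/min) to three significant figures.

In reciprocal form, 1/v = (Km/Vmax)·(1/[S]) + 1/Vmax. The two points give (1/[S], 1/v) = (7.092, 0.04926) and (0.3115, 0.01828).
Slope = (0.04926 − 0.01828)/(7.092 − 0.3115) = 0.004569; intercept = 0.04926 − 0.004569×7.092 = 0.01686.
Vmax = 1/intercept = 59.3 μmol/min; Km = slope × Vmax = 0.004569 × 59.3 = 0.271 μM.

Km = 0.271 μM; Vmax = 59.3 μmol/min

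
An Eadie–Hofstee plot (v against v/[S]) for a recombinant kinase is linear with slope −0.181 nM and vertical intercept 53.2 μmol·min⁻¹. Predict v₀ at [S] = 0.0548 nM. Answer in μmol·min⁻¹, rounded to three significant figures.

12.4 μmol·min⁻¹

In the Eadie–Hofstee form v = Vmax − Km·(v/[S]), the slope is −Km and the intercept is Vmax, so Km = 0.181 nM and Vmax = 53.2 μmol·min⁻¹.
v = 53.2 × 0.0548/(0.181 + 0.0548) = 12.4 μmol·min⁻¹.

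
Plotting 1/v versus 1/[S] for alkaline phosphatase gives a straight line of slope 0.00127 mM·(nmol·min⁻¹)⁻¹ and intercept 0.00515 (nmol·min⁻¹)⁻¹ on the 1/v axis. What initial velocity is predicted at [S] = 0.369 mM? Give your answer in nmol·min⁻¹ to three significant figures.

116 nmol·min⁻¹

The y-intercept is 1/Vmax, so Vmax = 1/0.00515 = 194 nmol·min⁻¹.
The slope is Km/Vmax, so Km = 0.00127 × 194 = 0.247 mM.
Then v = 194 × 0.369/(0.247 + 0.369) = 116 nmol·min⁻¹.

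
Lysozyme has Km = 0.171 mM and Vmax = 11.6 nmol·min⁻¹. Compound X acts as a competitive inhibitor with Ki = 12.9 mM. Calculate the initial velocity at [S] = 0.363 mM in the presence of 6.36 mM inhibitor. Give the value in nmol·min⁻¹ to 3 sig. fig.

With α = 1 + [I]/Ki = 1 + 6.36/12.9 = 1.493, the competitive rate law is v = Vmax[S] / (αKm + [S]).
v = 11.6×0.363 / (1.493×0.171 + 0.363) = 4.211/0.6183 = 6.81 nmol·min⁻¹.

6.81 nmol·min⁻¹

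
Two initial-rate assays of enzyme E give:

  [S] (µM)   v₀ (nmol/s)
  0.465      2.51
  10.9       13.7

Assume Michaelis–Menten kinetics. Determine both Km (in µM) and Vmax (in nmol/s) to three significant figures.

Km = 2.70 µM; Vmax = 17.1 nmol/s

From v = Vmax[S]/(Km+[S]), each point gives Vmax = v(Km+[S])/[S].
Equating: 2.51(Km+0.465)/0.465 = 13.7(Km+10.9)/10.9.
5.398·Km + 2.51 = 1.257·Km + 13.7, so (5.398 − 1.257)·Km = 13.7 − 2.51.
Km = 11.19/4.141 = 2.70 µM; then Vmax = 2.51(2.70+0.465)/0.465 = 17.1 nmol/s.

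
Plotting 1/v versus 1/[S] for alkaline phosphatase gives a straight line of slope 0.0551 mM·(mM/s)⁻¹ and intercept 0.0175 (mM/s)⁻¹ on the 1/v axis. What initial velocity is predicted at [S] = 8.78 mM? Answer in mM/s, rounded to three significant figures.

The y-intercept is 1/Vmax, so Vmax = 1/0.0175 = 57.1 mM/s.
The slope is Km/Vmax, so Km = 0.0551 × 57.1 = 3.15 mM.
Then v = 57.1 × 8.78/(3.15 + 8.78) = 42.1 mM/s.

42.1 mM/s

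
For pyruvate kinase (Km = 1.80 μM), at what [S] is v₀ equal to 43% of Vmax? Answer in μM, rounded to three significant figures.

1.36 μM

v/Vmax = [S]/(Km+[S]) = 0.43, so [S] = Km·0.43/(1 − 0.43) = 1.80 × 0.7544.
[S] = 1.36 μM.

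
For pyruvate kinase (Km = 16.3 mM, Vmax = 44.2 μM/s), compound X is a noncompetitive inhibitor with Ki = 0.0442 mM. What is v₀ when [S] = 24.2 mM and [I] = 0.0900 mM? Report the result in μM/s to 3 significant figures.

α = 1 + [I]/Ki = 1 + 0.0900/0.0442 = 3.036.
For a noncompetitive inhibitor, Vmax is reduced to Vmax/α while Km is unchanged: Km,app = 16.3 mM, Vmax,app = 14.6 μM/s.
v = Vmax,app·[S]/(Km,app + [S]) = 14.6 × 24.2/(16.3 + 24.2) = 8.70 μM/s.

8.70 μM/s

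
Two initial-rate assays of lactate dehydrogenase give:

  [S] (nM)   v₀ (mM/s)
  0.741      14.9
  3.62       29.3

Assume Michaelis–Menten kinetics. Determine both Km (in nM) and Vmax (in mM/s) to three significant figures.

From v = Vmax[S]/(Km+[S]), each point gives Vmax = v(Km+[S])/[S].
Equating: 14.9(Km+0.741)/0.741 = 29.3(Km+3.62)/3.62.
20.11·Km + 14.9 = 8.094·Km + 29.3, so (20.11 − 8.094)·Km = 29.3 − 14.9.
Km = 14.40/12.01 = 1.20 nM; then Vmax = 14.9(1.20+0.741)/0.741 = 39.0 mM/s.

Km = 1.20 nM; Vmax = 39.0 mM/s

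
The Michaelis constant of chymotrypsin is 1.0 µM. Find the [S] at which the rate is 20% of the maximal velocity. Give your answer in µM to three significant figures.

v/Vmax = [S]/(Km+[S]) = 0.2, so [S] = Km·0.2/(1 − 0.2) = 1.0 × 0.2500.
[S] = 0.250 µM.

0.250 µM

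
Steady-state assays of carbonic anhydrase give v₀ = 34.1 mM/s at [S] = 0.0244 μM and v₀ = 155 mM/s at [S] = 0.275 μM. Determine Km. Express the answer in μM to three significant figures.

0.145 μM

From v = Vmax[S]/(Km+[S]), each point gives Vmax = v(Km+[S])/[S].
Equating: 34.1(Km+0.0244)/0.0244 = 155(Km+0.275)/0.275.
1398·Km + 34.1 = 563.6·Km + 155, so (1398 − 563.6)·Km = 155 − 34.1.
Km = 120.9/833.9 = 0.145 μM; then Vmax = 34.1(0.145+0.0244)/0.0244 = 237 mM/s.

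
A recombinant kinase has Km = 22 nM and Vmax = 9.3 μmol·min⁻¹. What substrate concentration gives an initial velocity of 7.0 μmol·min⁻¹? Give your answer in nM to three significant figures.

67.0 nM

The required fractional saturation is v/Vmax = 7.0/9.3 = 0.7527.
Then [S]/(Km+[S]) = 0.7527 ⇒ [S] = 22 × 0.7527/(1 − 0.7527) = 67.0 nM.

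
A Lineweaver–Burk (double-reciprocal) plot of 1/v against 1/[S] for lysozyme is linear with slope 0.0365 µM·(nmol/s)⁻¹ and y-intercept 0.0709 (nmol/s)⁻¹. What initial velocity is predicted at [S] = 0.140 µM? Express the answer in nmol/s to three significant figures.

3.02 nmol/s

The y-intercept is 1/Vmax, so Vmax = 1/0.0709 = 14.1 nmol/s.
The slope is Km/Vmax, so Km = 0.0365 × 14.1 = 0.515 µM.
Then v = 14.1 × 0.140/(0.515 + 0.140) = 3.02 nmol/s.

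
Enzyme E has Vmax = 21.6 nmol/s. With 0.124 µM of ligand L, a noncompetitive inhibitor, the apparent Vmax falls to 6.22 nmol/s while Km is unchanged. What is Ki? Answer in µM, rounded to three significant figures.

Noncompetitive: Vmax,app = Vmax/α with α = 1 + [I]/Ki.
α = Vmax/Vmax,app = 21.6/6.22 = 3.473.
Since α = 1 + [I]/Ki, [I]/Ki = 3.473 − 1 = 2.473 and Ki = 0.124/2.473 = 0.0501 µM.

0.0501 µM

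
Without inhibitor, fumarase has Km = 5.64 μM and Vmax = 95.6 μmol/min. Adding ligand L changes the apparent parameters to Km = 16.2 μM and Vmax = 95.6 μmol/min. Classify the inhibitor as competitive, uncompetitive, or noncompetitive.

Km increases (5.64 → 16.2 μM) while Vmax is unchanged — the hallmark of competitive inhibition.

competitive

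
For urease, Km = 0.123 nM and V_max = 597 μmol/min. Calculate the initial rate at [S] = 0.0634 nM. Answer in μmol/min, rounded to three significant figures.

203 μmol/min

[S]/(Km+[S]) = 0.0634/0.1864 = 0.3401, the fractional saturation.
v = 0.3401 × Vmax = 0.3401 × 597 = 203 μmol/min.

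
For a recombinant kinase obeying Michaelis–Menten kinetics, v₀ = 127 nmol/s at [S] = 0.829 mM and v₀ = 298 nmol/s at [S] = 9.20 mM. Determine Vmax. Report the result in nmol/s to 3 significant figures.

344 nmol/s

From v = Vmax[S]/(Km+[S]), each point gives Vmax = v(Km+[S])/[S].
Equating: 127(Km+0.829)/0.829 = 298(Km+9.20)/9.20.
153.2·Km + 127 = 32.39·Km + 298, so (153.2 − 32.39)·Km = 298 − 127.
Km = 171.0/120.8 = 1.42 mM; then Vmax = 127(1.42+0.829)/0.829 = 344 nmol/s.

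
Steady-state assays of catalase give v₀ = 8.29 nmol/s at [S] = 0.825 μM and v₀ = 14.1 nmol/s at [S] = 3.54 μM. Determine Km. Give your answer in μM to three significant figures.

0.958 μM

In reciprocal form, 1/v = (Km/Vmax)·(1/[S]) + 1/Vmax. The two points give (1/[S], 1/v) = (1.212, 0.1206) and (0.2825, 0.07092).
Slope = (0.1206 − 0.07092)/(1.212 − 0.2825) = 0.05347; intercept = 0.1206 − 0.05347×1.212 = 0.05582.
Vmax = 1/intercept = 17.9 nmol/s; Km = slope × Vmax = 0.05347 × 17.9 = 0.958 μM.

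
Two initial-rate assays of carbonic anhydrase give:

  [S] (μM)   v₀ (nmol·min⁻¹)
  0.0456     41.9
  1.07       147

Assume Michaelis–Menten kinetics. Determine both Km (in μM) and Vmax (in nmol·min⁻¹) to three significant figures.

Km = 0.134 μM; Vmax = 165 nmol·min⁻¹

In reciprocal form, 1/v = (Km/Vmax)·(1/[S]) + 1/Vmax. The two points give (1/[S], 1/v) = (21.93, 0.02387) and (0.9346, 0.006803).
Slope = (0.02387 − 0.006803)/(21.93 − 0.9346) = 0.0008127; intercept = 0.02387 − 0.0008127×21.93 = 0.006043.
Vmax = 1/intercept = 165 nmol·min⁻¹; Km = slope × Vmax = 0.0008127 × 165 = 0.134 μM.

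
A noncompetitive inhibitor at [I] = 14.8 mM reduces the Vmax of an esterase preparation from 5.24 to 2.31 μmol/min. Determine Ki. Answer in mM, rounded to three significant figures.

Noncompetitive: Vmax,app = Vmax/α with α = 1 + [I]/Ki.
α = Vmax/Vmax,app = 5.24/2.31 = 2.268.
Since α = 1 + [I]/Ki, [I]/Ki = 2.268 − 1 = 1.268 and Ki = 14.8/1.268 = 11.7 mM.

11.7 mM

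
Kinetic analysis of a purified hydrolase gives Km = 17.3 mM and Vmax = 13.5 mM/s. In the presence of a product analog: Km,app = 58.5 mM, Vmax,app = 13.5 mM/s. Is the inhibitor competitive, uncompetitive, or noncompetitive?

competitive

Km increases (17.3 → 58.5 mM) while Vmax is unchanged — the hallmark of competitive inhibition.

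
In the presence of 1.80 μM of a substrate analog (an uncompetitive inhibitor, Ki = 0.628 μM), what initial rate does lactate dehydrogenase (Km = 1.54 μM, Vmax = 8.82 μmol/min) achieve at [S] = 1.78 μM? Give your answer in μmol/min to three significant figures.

1.86 μmol/min

With α = 1 + [I]/Ki = 1 + 1.80/0.628 = 3.866, the uncompetitive rate law is v = (Vmax/α)·[S] / (Km/α + [S]).
v = (8.82/3.866)×1.78 / (1.54/3.866 + 1.78) = 4.061/2.178 = 1.86 μmol/min.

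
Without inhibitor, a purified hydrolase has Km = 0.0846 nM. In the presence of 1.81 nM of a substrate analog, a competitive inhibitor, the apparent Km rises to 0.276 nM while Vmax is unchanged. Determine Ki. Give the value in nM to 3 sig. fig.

Competitive: Km,app = α·Km with α = 1 + [I]/Ki.
α = Km,app/Km = 0.276/0.0846 = 3.262.
Ki = [I]/(α − 1) = 1.81/2.262 = 0.800 nM.

0.800 nM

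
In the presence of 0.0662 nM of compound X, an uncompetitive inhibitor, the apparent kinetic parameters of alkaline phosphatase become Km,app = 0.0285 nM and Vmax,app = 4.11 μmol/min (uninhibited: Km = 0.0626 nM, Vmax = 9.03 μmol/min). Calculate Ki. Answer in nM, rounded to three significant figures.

Uncompetitive: Vmax,app = Vmax/α (and Km,app = Km/α) with α = 1 + [I]/Ki.
α = Vmax/Vmax,app = 9.03/4.11 = 2.197.
Ki = [I]/(α − 1) = 0.0662/1.197 = 0.0553 nM.

0.0553 nM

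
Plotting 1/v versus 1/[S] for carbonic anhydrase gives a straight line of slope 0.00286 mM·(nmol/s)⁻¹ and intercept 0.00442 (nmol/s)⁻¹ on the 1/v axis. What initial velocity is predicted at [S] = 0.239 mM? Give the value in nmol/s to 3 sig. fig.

61.0 nmol/s

The y-intercept is 1/Vmax, so Vmax = 1/0.00442 = 226 nmol/s.
The slope is Km/Vmax, so Km = 0.00286 × 226 = 0.647 mM.
Then v = 226 × 0.239/(0.647 + 0.239) = 61.0 nmol/s.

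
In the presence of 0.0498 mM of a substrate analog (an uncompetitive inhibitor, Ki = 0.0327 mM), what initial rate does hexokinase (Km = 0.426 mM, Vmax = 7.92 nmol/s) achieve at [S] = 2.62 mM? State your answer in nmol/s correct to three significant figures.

α = 1 + [I]/Ki = 1 + 0.0498/0.0327 = 2.523.
For an uncompetitive inhibitor, both parameters are divided by α, giving Vmax/α and Km/α: Km,app = 0.169 mM, Vmax,app = 3.14 nmol/s.
v = Vmax,app·[S]/(Km,app + [S]) = 3.14 × 2.62/(0.169 + 2.62) = 2.95 nmol/s.

2.95 nmol/s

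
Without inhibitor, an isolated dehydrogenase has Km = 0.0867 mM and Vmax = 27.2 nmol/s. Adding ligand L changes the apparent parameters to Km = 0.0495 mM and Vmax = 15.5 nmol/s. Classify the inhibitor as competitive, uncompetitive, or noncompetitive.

uncompetitive

Both Km and Vmax decrease by the same factor (~1.75-fold) — characteristic of uncompetitive inhibition.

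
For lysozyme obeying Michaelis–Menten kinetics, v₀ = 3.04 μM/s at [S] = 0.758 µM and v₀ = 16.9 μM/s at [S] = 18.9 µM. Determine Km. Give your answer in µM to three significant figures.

4.45 µM

In reciprocal form, 1/v = (Km/Vmax)·(1/[S]) + 1/Vmax. The two points give (1/[S], 1/v) = (1.319, 0.3289) and (0.05291, 0.05917).
Slope = (0.3289 − 0.05917)/(1.319 − 0.05291) = 0.2130; intercept = 0.3289 − 0.2130×1.319 = 0.04790.
Vmax = 1/intercept = 20.9 μM/s; Km = slope × Vmax = 0.2130 × 20.9 = 4.45 µM.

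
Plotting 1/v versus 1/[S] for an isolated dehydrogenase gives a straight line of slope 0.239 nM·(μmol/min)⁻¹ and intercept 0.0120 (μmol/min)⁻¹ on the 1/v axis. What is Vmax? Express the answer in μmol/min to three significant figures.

83.3 μmol/min

The y-intercept of a Lineweaver–Burk plot equals 1/Vmax, so Vmax = 1/0.0120 = 83.3 μmol/min.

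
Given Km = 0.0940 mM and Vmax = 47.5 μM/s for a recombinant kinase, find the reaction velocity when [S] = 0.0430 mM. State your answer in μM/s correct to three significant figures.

14.9 μM/s

[S]/(Km+[S]) = 0.0430/0.1370 = 0.3139, the fractional saturation.
v = 0.3139 × Vmax = 0.3139 × 47.5 = 14.9 μM/s.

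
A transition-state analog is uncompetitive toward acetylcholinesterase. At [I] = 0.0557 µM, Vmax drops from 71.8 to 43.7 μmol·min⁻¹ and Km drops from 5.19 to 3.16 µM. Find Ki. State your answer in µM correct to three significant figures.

Uncompetitive: Vmax,app = Vmax/α (and Km,app = Km/α) with α = 1 + [I]/Ki.
α = Vmax/Vmax,app = 71.8/43.7 = 1.643.
Ki = [I]/(α − 1) = 0.0557/0.6430 = 0.0866 µM.

0.0866 µM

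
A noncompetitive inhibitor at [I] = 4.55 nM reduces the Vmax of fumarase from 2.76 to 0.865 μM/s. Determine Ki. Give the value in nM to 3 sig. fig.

Noncompetitive: Vmax,app = Vmax/α with α = 1 + [I]/Ki.
α = Vmax/Vmax,app = 2.76/0.865 = 3.191.
Ki = [I]/(α − 1) = 4.55/2.191 = 2.08 nM.

2.08 nM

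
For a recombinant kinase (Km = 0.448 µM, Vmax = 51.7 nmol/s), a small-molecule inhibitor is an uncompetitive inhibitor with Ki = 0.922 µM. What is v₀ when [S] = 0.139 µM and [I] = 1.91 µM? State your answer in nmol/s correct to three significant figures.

8.21 nmol/s

α = 1 + [I]/Ki = 1 + 1.91/0.922 = 3.072.
For an uncompetitive inhibitor, both parameters are divided by α, giving Vmax/α and Km/α: Km,app = 0.146 µM, Vmax,app = 16.8 nmol/s.
v = Vmax,app·[S]/(Km,app + [S]) = 16.8 × 0.139/(0.146 + 0.139) = 8.21 nmol/s.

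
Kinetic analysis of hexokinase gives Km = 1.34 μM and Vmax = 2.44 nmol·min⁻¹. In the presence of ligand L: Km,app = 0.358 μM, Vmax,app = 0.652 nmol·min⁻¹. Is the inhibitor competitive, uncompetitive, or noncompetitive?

uncompetitive

Both Km and Vmax decrease by the same factor (~3.74-fold) — characteristic of uncompetitive inhibition.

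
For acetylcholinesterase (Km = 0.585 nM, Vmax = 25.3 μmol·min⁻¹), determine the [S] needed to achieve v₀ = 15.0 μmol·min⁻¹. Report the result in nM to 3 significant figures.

0.852 nM

The required fractional saturation is v/Vmax = 15.0/25.3 = 0.5929.
Then [S]/(Km+[S]) = 0.5929 ⇒ [S] = 0.585 × 0.5929/(1 − 0.5929) = 0.852 nM.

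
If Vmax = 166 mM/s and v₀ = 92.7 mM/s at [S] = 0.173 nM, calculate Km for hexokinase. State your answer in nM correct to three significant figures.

v/Vmax = 92.7/166 = 0.5584 = [S]/(Km+[S]).
So Km + [S] = [S]/0.5584 = 0.3098 nM, giving Km = 0.3098 − 0.173 = 0.137 nM.

0.137 nM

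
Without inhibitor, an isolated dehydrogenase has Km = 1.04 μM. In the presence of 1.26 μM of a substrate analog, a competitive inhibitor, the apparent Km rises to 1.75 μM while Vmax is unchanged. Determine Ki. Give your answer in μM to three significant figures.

Competitive: Km,app = α·Km with α = 1 + [I]/Ki.
α = Km,app/Km = 1.75/1.04 = 1.683.
Since α = 1 + [I]/Ki, [I]/Ki = 1.683 − 1 = 0.6827 and Ki = 1.26/0.6827 = 1.85 μM.

1.85 μM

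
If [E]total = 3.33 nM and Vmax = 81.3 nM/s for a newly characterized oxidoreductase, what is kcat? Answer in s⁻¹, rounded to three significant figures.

kcat = Vmax/[E]total = 81.3 nM/s / 3.33 nM = 24.4 s⁻¹.

24.4 s⁻¹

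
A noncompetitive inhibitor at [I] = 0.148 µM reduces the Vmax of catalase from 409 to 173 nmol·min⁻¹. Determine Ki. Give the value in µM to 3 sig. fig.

0.108 µM

Noncompetitive: Vmax,app = Vmax/α with α = 1 + [I]/Ki.
α = Vmax/Vmax,app = 409/173 = 2.364.
Since α = 1 + [I]/Ki, [I]/Ki = 2.364 − 1 = 1.364 and Ki = 0.148/1.364 = 0.108 µM.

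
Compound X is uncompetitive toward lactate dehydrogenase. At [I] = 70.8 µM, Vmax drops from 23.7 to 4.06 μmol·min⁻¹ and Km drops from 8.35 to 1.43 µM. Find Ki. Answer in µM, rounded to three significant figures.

Uncompetitive: Vmax,app = Vmax/α (and Km,app = Km/α) with α = 1 + [I]/Ki.
α = Vmax/Vmax,app = 23.7/4.06 = 5.837.
Ki = [I]/(α − 1) = 70.8/4.837 = 14.6 µM.

14.6 µM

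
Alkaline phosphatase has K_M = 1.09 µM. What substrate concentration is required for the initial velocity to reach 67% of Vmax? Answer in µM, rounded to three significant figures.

v/Vmax = [S]/(Km+[S]) = 0.67, so [S] = Km·0.67/(1 − 0.67) = 1.09 × 2.030.
[S] = 2.21 µM.

2.21 µM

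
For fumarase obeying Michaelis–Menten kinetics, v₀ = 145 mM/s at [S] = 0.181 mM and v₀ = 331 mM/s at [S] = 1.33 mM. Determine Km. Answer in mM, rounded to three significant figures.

In reciprocal form, 1/v = (Km/Vmax)·(1/[S]) + 1/Vmax. The two points give (1/[S], 1/v) = (5.525, 0.006897) and (0.7519, 0.003021).
Slope = (0.006897 − 0.003021)/(5.525 − 0.7519) = 0.0008119; intercept = 0.006897 − 0.0008119×5.525 = 0.002411.
Vmax = 1/intercept = 415 mM/s; Km = slope × Vmax = 0.0008119 × 415 = 0.337 mM.

0.337 mM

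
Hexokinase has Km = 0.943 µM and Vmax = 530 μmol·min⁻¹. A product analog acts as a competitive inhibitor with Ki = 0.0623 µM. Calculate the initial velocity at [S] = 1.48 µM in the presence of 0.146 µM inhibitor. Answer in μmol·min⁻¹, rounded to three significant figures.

169 μmol·min⁻¹

α = 1 + [I]/Ki = 1 + 0.146/0.0623 = 3.343.
For a competitive inhibitor, Vmax is unchanged and the apparent Km becomes α·Km: Km,app = 3.15 µM, Vmax,app = 530 μmol·min⁻¹.
v = Vmax,app·[S]/(Km,app + [S]) = 530 × 1.48/(3.15 + 1.48) = 169 μmol·min⁻¹.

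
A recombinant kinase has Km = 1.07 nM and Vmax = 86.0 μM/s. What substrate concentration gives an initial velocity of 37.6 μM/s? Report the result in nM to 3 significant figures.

0.831 nM

Rearranging v = Vmax[S]/(Km+[S]) gives [S] = Km·v/(Vmax − v).
[S] = 1.07 × 37.6 / (86.0 − 37.6) = 40.23/48.40 = 0.831 nM.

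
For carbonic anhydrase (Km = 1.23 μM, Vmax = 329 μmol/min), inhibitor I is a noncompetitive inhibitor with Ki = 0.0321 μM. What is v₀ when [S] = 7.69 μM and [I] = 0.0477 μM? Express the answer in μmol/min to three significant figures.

114 μmol/min

α = 1 + [I]/Ki = 1 + 0.0477/0.0321 = 2.486.
For a noncompetitive inhibitor, Vmax is reduced to Vmax/α while Km is unchanged: Km,app = 1.23 μM, Vmax,app = 132 μmol/min.
v = Vmax,app·[S]/(Km,app + [S]) = 132 × 7.69/(1.23 + 7.69) = 114 μmol/min.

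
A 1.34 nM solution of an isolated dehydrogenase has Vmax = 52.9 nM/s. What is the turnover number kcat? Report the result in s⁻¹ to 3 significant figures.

39.5 s⁻¹

kcat = Vmax/[E]total = 52.9 nM/s / 1.34 nM = 39.5 s⁻¹.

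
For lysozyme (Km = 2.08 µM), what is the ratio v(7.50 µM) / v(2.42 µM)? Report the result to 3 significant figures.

Since Vmax cancels, v₂/v₁ = [S]₂(Km+[S]₁) / [S]₁(Km+[S]₂).
= 7.50×(2.08+2.42) / (2.42×(2.08+7.50)) = 33.75/23.18 = 1.46.

1.46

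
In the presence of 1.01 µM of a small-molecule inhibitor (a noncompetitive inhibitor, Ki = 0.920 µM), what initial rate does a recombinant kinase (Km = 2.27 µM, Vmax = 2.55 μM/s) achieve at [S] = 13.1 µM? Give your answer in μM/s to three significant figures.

α = 1 + [I]/Ki = 1 + 1.01/0.920 = 2.098.
For a noncompetitive inhibitor, Vmax is reduced to Vmax/α while Km is unchanged: Km,app = 2.27 µM, Vmax,app = 1.22 μM/s.
v = Vmax,app·[S]/(Km,app + [S]) = 1.22 × 13.1/(2.27 + 13.1) = 1.04 μM/s.

1.04 μM/s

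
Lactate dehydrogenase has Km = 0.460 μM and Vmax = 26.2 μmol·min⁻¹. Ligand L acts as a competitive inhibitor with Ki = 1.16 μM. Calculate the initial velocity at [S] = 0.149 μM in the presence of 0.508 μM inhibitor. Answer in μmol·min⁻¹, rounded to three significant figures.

α = 1 + [I]/Ki = 1 + 0.508/1.16 = 1.438.
For a competitive inhibitor, Vmax is unchanged and the apparent Km becomes α·Km: Km,app = 0.661 μM, Vmax,app = 26.2 μmol·min⁻¹.
v = Vmax,app·[S]/(Km,app + [S]) = 26.2 × 0.149/(0.661 + 0.149) = 4.82 μmol·min⁻¹.

4.82 μmol·min⁻¹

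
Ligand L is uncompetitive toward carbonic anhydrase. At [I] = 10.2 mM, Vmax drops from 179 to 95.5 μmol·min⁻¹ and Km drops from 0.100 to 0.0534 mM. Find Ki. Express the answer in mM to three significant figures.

Uncompetitive: Vmax,app = Vmax/α (and Km,app = Km/α) with α = 1 + [I]/Ki.
α = Vmax/Vmax,app = 179/95.5 = 1.874.
Ki = [I]/(α − 1) = 10.2/0.8743 = 11.7 mM.

11.7 mM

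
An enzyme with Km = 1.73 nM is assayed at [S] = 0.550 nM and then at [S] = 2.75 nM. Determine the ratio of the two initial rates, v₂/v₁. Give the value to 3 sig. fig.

The fractional saturations are [S]/(Km+[S]) = 0.550/2.280 = 0.2412 and 2.75/4.480 = 0.6138.
v₂/v₁ is just their ratio: 0.6138/0.2412 = 2.54.

2.54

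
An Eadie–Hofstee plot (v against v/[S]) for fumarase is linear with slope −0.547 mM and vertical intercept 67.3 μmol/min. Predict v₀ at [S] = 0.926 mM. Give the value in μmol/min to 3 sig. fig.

In the Eadie–Hofstee form v = Vmax − Km·(v/[S]), the slope is −Km and the intercept is Vmax, so Km = 0.547 mM and Vmax = 67.3 μmol/min.
v = 67.3 × 0.926/(0.547 + 0.926) = 42.3 μmol/min.

42.3 μmol/min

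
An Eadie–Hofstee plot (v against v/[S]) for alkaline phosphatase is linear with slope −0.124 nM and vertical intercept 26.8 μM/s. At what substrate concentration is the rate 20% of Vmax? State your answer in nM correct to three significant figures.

0.0310 nM

The Eadie–Hofstee slope gives Km = 0.124 nM (slope = −Km).
v/Vmax = [S]/(Km+[S]) = 0.2 ⇒ [S] = Km·0.2/(1−0.2) = 0.124 × 0.2500 = 0.0310 nM.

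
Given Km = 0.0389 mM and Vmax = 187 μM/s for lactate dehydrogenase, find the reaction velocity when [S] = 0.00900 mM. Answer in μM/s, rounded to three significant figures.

35.1 μM/s

v = Vmax·[S]/(Km + [S]) = 187 × 0.00900 / (0.0389 + 0.00900)
  = 1.683 / 0.04790 = 35.1 μM/s.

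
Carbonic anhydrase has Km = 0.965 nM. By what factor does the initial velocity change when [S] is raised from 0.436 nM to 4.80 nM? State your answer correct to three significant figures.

2.68

Since Vmax cancels, v₂/v₁ = [S]₂(Km+[S]₁) / [S]₁(Km+[S]₂).
= 4.80×(0.965+0.436) / (0.436×(0.965+4.80)) = 6.725/2.514 = 2.68.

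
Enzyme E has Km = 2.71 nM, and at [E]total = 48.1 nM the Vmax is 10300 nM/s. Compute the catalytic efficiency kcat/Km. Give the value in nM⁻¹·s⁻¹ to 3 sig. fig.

kcat = Vmax/[E]total = 10300/48.1 = 214 s⁻¹.
kcat/Km = 214/2.71 = 79.0 nM⁻¹·s⁻¹.

79.0 nM⁻¹·s⁻¹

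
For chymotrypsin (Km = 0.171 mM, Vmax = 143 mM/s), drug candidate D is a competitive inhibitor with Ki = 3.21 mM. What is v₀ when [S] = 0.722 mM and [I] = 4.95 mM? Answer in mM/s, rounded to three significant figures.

With α = 1 + [I]/Ki = 1 + 4.95/3.21 = 2.542, the competitive rate law is v = Vmax[S] / (αKm + [S]).
v = 143×0.722 / (2.542×0.171 + 0.722) = 103.2/1.157 = 89.3 mM/s.

89.3 mM/s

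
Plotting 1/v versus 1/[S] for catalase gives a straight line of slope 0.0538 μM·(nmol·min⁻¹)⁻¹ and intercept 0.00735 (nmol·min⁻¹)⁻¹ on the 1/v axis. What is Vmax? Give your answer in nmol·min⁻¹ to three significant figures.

136 nmol·min⁻¹

The y-intercept of a Lineweaver–Burk plot equals 1/Vmax, so Vmax = 1/0.00735 = 136 nmol·min⁻¹.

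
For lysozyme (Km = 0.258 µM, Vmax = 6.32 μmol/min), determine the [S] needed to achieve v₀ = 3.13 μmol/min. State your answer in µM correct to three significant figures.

The required fractional saturation is v/Vmax = 3.13/6.32 = 0.4953.
Then [S]/(Km+[S]) = 0.4953 ⇒ [S] = 0.258 × 0.4953/(1 − 0.4953) = 0.253 µM.

0.253 µM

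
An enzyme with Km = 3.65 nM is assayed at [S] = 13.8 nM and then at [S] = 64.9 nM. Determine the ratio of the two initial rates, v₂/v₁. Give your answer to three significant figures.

1.20

Since Vmax cancels, v₂/v₁ = [S]₂(Km+[S]₁) / [S]₁(Km+[S]₂).
= 64.9×(3.65+13.8) / (13.8×(3.65+64.9)) = 1133/946.0 = 1.20.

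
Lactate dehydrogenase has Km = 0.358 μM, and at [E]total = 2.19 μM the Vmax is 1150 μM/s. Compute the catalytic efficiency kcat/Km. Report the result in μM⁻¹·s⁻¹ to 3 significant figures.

kcat = Vmax/[E]total = 1150/2.19 = 525 s⁻¹.
kcat/Km = 525/0.358 = 1470 μM⁻¹·s⁻¹.

1470 μM⁻¹·s⁻¹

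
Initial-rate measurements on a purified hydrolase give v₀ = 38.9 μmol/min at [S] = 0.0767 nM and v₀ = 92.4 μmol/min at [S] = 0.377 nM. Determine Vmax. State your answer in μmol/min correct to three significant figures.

In reciprocal form, 1/v = (Km/Vmax)·(1/[S]) + 1/Vmax. The two points give (1/[S], 1/v) = (13.04, 0.02571) and (2.653, 0.01082).
Slope = (0.02571 − 0.01082)/(13.04 − 2.653) = 0.001433; intercept = 0.02571 − 0.001433×13.04 = 0.007021.
Vmax = 1/intercept = 142 μmol/min; Km = slope × Vmax = 0.001433 × 142 = 0.204 nM.

142 μmol/min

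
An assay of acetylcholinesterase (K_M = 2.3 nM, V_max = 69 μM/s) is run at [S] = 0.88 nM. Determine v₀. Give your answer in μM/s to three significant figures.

19.1 μM/s

[S]/(Km+[S]) = 0.88/3.180 = 0.2767, the fractional saturation.
v = 0.2767 × Vmax = 0.2767 × 69 = 19.1 μM/s.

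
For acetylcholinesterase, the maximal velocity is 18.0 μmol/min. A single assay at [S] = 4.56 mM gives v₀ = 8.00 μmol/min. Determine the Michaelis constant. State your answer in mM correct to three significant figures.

From v = Vmax[S]/(Km+[S]), Km = [S](Vmax − v)/v.
Km = 4.56 × (18.0 − 8.00) / 8.00 = 45.60/8.00 = 5.70 mM.

5.70 mM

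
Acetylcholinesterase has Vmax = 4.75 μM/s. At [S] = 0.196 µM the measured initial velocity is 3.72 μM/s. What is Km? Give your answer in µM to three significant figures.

0.0543 µM

From v = Vmax[S]/(Km+[S]), Km = [S](Vmax − v)/v.
Km = 0.196 × (4.75 − 3.72) / 3.72 = 0.2019/3.72 = 0.0543 µM.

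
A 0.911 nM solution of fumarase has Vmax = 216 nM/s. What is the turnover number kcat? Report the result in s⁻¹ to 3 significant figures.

kcat = Vmax/[E]total = 216 nM/s / 0.911 nM = 237 s⁻¹.

237 s⁻¹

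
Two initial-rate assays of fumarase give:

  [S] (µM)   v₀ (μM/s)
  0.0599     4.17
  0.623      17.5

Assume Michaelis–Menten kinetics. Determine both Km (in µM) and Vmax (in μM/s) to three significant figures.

In reciprocal form, 1/v = (Km/Vmax)·(1/[S]) + 1/Vmax. The two points give (1/[S], 1/v) = (16.69, 0.2398) and (1.605, 0.05714).
Slope = (0.2398 − 0.05714)/(16.69 − 1.605) = 0.01211; intercept = 0.2398 − 0.01211×16.69 = 0.03771.
Vmax = 1/intercept = 26.5 μM/s; Km = slope × Vmax = 0.01211 × 26.5 = 0.321 µM.

Km = 0.321 µM; Vmax = 26.5 μM/s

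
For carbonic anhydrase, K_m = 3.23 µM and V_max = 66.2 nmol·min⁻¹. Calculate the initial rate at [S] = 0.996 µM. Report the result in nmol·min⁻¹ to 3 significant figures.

[S]/(Km+[S]) = 0.996/4.226 = 0.2357, the fractional saturation.
v = 0.2357 × Vmax = 0.2357 × 66.2 = 15.6 nmol·min⁻¹.

15.6 nmol·min⁻¹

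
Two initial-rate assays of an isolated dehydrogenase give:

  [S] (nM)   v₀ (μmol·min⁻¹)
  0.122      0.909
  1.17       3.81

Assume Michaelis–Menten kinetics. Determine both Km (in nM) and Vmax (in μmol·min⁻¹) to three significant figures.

In reciprocal form, 1/v = (Km/Vmax)·(1/[S]) + 1/Vmax. The two points give (1/[S], 1/v) = (8.197, 1.100) and (0.8547, 0.2625).
Slope = (1.100 − 0.2625)/(8.197 − 0.8547) = 0.1141; intercept = 1.100 − 0.1141×8.197 = 0.1650.
Vmax = 1/intercept = 6.06 μmol·min⁻¹; Km = slope × Vmax = 0.1141 × 6.06 = 0.692 nM.

Km = 0.692 nM; Vmax = 6.06 μmol·min⁻¹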